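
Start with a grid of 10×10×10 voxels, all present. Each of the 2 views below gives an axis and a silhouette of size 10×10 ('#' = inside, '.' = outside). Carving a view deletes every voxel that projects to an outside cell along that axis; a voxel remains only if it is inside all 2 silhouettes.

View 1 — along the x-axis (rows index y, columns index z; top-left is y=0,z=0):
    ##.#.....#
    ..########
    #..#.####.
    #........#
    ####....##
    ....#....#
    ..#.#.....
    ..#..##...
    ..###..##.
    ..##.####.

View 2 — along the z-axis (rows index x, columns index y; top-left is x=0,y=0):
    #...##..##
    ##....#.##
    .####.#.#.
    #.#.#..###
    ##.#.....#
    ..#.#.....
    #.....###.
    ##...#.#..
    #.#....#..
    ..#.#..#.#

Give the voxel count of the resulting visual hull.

|visual hull| = 204

start: 10×10×10 = 1000 voxels
after view 1 [x-axis, 44 of 100 cells solid] → remaining = 440
after view 2 [z-axis, 43 of 100 cells solid] → remaining = 204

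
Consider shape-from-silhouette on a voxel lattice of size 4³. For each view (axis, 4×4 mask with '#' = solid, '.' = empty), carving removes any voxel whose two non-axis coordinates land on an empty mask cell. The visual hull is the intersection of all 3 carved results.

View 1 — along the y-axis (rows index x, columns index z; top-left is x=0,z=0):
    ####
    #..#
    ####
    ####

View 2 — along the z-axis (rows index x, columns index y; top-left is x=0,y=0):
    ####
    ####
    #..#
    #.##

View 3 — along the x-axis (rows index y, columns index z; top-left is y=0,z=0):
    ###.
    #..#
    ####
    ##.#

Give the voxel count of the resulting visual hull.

initial block: 4^3 = 64
V1 y: intersect with XZ mask (14 set) -- 56 left
V2 z: intersect with XY mask (13 set) -- 44 left
V3 x: intersect with YZ mask (12 set) -- 35 left

voxel count = 35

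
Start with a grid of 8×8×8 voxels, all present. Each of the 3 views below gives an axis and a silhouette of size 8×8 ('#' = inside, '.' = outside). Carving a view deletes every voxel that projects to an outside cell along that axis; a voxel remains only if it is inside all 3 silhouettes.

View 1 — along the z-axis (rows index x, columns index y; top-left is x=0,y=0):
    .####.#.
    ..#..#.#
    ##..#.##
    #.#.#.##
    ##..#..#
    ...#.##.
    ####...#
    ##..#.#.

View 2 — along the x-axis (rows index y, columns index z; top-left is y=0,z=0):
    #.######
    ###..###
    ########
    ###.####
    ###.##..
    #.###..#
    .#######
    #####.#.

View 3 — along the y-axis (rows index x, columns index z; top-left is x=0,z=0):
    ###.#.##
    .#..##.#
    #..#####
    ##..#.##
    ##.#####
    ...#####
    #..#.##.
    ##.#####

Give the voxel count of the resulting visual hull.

146 voxels

full grid |V| = 512
[1] z-view keeps 34 columns → grid now 272
[2] x-view keeps 51 columns → grid now 218
[3] y-view keeps 44 columns → grid now 146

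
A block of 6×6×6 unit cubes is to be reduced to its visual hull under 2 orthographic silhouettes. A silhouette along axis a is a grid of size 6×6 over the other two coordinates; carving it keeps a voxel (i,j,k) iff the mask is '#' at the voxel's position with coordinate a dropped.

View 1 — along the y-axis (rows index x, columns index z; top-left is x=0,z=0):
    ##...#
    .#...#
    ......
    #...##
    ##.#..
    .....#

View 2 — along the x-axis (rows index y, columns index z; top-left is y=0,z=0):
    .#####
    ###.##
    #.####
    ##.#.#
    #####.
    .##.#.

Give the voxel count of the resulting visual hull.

start: 6×6×6 = 216 voxels
carve view 1 (along y, XZ-mask fill 12/36): 72 voxels remain
carve view 2 (along x, YZ-mask fill 27/36): 52 voxels remain

|visual hull| = 52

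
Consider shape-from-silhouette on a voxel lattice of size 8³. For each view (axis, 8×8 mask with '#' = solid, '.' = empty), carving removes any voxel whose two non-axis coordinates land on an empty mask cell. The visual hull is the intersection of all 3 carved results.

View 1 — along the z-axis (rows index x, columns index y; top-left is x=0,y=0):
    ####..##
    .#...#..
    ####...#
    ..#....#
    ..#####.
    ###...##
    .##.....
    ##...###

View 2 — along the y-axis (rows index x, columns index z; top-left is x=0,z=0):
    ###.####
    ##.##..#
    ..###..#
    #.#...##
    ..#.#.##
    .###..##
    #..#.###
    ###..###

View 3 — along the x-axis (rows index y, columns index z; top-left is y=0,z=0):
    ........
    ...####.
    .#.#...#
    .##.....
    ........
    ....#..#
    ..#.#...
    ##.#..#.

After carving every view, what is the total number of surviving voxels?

52 voxels

initial block: 8^3 = 512
step 1: project along z, AND mask (32/64) → |grid| = 256
step 2: project along y, AND mask (40/64) → |grid| = 165
step 3: project along x, AND mask (17/64) → |grid| = 52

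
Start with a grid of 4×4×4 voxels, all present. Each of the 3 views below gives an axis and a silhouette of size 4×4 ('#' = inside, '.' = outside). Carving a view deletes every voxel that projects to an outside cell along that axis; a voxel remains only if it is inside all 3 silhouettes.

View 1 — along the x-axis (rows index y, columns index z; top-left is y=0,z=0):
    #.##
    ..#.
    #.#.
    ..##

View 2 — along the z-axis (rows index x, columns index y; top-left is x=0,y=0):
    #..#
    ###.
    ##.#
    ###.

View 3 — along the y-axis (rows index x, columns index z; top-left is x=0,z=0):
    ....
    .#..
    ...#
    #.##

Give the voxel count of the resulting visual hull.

voxel count = 8

full grid |V| = 64
after view 1 [x-axis, 8 of 16 cells solid] → remaining = 32
after view 2 [z-axis, 11 of 16 cells solid] → remaining = 23
after view 3 [y-axis, 5 of 16 cells solid] → remaining = 8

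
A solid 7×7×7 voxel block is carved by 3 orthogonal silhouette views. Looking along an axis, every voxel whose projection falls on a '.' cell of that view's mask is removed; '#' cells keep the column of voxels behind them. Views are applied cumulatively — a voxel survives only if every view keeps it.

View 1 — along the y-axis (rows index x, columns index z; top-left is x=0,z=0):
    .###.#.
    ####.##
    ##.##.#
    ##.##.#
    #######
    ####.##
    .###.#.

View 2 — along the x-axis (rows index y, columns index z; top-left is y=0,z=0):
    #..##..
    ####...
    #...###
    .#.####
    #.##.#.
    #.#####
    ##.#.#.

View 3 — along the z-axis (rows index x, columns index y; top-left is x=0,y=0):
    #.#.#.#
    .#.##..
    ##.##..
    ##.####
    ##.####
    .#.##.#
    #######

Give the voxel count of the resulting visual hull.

|visual hull| = 110

initial block: 7^3 = 343
[1] y-view keeps 37 columns → grid now 259
[2] x-view keeps 30 columns → grid now 160
[3] z-view keeps 34 columns → grid now 110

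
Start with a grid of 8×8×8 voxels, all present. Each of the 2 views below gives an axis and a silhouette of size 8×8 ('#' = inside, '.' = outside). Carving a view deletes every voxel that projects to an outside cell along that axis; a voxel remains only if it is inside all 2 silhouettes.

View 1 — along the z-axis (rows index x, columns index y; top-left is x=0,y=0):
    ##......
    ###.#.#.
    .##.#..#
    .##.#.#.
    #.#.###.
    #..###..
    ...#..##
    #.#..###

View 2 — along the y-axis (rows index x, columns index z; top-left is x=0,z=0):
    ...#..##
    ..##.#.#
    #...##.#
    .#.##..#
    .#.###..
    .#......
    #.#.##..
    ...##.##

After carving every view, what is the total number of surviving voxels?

remaining voxels: 114

initial block: 8^3 = 512
[1] z-view keeps 32 columns → grid now 256
[2] y-view keeps 28 columns → grid now 114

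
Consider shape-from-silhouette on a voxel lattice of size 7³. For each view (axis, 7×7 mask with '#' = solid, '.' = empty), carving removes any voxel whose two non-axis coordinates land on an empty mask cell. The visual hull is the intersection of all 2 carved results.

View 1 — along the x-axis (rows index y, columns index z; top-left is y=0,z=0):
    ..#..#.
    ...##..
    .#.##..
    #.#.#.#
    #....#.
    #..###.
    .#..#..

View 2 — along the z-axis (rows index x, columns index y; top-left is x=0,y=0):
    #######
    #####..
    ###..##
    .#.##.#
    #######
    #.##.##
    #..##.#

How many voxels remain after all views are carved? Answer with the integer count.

remaining voxels: 99

initial block: 7^3 = 343
after view 1 [x-axis, 19 of 49 cells solid] → remaining = 133
after view 2 [z-axis, 37 of 49 cells solid] → remaining = 99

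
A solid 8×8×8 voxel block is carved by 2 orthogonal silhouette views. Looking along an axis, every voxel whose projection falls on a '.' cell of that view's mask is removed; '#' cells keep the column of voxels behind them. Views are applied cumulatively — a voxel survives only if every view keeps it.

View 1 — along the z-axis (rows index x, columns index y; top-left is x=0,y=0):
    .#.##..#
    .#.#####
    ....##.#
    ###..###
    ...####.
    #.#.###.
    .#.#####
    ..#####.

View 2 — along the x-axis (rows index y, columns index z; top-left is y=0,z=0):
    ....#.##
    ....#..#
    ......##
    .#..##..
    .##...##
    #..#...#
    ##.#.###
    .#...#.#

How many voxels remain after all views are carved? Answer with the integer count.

full grid |V| = 512
  1. axis=2 (XY plane), |mask|=39  ⇒  voxels=312
  2. axis=0 (YZ plane), |mask|=26  ⇒  voxels=135

voxel count = 135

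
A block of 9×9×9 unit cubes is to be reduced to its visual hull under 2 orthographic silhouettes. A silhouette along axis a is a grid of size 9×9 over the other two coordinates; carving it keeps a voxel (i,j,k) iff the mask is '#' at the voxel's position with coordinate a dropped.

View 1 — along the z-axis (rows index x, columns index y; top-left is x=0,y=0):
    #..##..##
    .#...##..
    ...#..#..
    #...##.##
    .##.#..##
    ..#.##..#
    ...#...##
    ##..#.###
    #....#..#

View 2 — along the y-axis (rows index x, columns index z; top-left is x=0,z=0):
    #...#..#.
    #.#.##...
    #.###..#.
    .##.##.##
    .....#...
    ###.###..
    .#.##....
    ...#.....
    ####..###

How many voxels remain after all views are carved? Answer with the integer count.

|visual hull| = 132

initial block: 9^3 = 729
carve view 1 (along z, XY-mask fill 36/81): 324 voxels remain
carve view 2 (along y, XZ-mask fill 36/81): 132 voxels remain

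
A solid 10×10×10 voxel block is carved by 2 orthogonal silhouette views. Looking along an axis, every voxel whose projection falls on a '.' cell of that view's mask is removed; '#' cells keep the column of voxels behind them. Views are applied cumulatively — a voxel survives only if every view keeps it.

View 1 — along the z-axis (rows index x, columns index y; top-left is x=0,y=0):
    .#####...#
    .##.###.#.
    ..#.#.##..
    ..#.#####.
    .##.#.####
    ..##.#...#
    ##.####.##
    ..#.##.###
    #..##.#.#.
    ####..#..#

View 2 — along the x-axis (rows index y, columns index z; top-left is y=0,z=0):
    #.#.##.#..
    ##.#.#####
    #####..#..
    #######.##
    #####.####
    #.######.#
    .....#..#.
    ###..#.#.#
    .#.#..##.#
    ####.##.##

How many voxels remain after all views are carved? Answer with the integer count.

384 voxels

initial block: 10^3 = 1000
step 1: project along z, AND mask (58/100) → |grid| = 580
step 2: project along x, AND mask (66/100) → |grid| = 384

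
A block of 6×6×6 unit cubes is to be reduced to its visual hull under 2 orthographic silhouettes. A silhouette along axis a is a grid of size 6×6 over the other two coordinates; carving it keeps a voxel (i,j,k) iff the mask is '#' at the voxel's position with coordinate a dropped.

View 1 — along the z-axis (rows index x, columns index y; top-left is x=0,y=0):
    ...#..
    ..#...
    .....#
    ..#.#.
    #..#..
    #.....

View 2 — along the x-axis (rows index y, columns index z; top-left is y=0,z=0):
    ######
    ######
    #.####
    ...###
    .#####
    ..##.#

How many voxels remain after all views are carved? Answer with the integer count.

|visual hull| = 36

before carving: 216 voxels (6×6×6)
carve view 1 (along z, XY-mask fill 8/36): 48 voxels remain
carve view 2 (along x, YZ-mask fill 28/36): 36 voxels remain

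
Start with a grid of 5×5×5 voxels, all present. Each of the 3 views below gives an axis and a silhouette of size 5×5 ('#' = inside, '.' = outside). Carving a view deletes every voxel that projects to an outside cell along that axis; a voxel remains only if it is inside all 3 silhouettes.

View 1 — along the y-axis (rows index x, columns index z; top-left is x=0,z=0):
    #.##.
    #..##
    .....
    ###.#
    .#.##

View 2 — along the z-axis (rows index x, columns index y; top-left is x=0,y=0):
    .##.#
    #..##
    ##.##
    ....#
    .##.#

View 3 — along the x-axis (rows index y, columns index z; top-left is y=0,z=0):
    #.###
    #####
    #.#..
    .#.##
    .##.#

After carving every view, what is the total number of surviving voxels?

remaining voxels: 20

initial block: 5^3 = 125
[1] y-view keeps 13 columns → grid now 65
[2] z-view keeps 14 columns → grid now 31
[3] x-view keeps 17 columns → grid now 20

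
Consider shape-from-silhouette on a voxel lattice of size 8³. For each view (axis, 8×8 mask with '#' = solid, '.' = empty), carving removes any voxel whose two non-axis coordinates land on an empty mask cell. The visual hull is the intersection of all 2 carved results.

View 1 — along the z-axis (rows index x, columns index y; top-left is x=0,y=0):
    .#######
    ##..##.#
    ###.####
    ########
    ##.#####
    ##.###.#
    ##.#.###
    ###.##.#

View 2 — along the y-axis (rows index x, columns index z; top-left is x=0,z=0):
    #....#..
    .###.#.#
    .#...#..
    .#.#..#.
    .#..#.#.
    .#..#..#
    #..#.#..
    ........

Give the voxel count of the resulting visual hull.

|visual hull| = 134

start: 8×8×8 = 512 voxels
after view 1 [z-axis, 52 of 64 cells solid] → remaining = 416
after view 2 [y-axis, 21 of 64 cells solid] → remaining = 134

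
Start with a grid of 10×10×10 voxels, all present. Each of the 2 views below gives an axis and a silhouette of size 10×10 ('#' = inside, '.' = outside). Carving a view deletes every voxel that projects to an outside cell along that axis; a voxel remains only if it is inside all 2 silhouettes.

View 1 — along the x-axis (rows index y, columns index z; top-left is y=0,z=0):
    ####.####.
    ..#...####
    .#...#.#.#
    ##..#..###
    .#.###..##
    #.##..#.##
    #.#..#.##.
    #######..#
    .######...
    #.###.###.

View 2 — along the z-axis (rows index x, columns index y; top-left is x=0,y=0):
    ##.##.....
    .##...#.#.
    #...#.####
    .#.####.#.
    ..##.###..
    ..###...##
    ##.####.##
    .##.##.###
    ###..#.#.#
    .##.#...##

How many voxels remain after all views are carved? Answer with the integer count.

voxel count = 334

start: 10×10×10 = 1000 voxels
[1] x-view keeps 61 columns → grid now 610
[2] z-view keeps 56 columns → grid now 334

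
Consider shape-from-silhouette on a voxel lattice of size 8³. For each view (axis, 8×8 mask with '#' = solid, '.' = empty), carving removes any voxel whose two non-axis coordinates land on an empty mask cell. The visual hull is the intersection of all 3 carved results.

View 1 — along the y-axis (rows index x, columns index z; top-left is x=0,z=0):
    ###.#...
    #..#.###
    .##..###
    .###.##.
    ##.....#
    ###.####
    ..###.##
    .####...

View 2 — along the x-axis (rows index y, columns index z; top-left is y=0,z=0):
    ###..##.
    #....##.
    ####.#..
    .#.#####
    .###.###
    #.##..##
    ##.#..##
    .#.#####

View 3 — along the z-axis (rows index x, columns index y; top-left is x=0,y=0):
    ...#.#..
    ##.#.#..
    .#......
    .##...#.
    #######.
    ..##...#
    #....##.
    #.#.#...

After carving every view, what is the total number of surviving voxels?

before carving: 512 voxels (8×8×8)
  1. axis=1 (XZ plane), |mask|=38  ⇒  voxels=304
  2. axis=0 (YZ plane), |mask|=41  ⇒  voxels=196
  3. axis=2 (XY plane), |mask|=26  ⇒  voxels=74

74 voxels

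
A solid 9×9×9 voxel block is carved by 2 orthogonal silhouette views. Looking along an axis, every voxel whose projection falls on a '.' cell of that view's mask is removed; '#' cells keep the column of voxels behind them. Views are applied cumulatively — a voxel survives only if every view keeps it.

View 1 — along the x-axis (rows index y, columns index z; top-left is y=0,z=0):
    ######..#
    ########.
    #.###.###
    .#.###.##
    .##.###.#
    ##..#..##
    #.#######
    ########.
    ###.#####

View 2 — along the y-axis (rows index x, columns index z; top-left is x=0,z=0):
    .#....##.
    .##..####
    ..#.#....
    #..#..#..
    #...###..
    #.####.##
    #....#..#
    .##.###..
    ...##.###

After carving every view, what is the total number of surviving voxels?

voxel count = 267

before carving: 729 voxels (9×9×9)
  1. axis=0 (YZ plane), |mask|=63  ⇒  voxels=567
  2. axis=1 (XZ plane), |mask|=38  ⇒  voxels=267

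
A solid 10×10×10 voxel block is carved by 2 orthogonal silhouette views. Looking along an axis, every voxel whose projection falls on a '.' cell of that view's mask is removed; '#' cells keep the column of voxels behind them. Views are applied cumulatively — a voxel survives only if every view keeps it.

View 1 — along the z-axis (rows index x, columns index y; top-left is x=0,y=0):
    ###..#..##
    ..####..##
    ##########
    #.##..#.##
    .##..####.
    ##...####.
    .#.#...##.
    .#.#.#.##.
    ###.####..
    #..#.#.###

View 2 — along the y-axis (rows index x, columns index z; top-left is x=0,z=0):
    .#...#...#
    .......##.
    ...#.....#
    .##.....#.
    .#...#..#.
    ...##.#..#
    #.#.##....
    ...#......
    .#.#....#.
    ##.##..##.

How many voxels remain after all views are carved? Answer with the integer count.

|visual hull| = 188

before carving: 1000 voxels (10×10×10)
V1 z: intersect with XY mask (62 set) -- 620 left
V2 y: intersect with XZ mask (31 set) -- 188 left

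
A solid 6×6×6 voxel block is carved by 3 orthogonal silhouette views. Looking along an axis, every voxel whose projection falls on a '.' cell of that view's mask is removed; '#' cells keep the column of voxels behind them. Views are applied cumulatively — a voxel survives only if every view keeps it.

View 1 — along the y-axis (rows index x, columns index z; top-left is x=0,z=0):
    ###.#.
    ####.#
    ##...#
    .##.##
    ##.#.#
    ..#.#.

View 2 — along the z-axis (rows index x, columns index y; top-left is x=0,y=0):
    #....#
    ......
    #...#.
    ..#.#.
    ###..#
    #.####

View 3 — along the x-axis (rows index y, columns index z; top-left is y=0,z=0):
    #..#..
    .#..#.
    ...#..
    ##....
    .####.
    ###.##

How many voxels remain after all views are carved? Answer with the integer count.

start: 6×6×6 = 216 voxels
step 1: project along y, AND mask (22/36) → |grid| = 132
step 2: project along z, AND mask (15/36) → |grid| = 48
step 3: project along x, AND mask (16/36) → |grid| = 21

remaining voxels: 21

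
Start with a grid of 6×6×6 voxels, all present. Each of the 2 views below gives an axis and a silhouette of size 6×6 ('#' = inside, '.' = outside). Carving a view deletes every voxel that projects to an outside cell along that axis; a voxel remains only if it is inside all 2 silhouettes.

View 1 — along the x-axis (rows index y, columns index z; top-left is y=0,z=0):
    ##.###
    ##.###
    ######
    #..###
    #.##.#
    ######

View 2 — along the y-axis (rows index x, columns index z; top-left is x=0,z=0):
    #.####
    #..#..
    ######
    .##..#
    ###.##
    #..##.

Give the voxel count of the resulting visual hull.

full grid |V| = 216
[1] x-view keeps 30 columns → grid now 180
[2] y-view keeps 24 columns → grid now 122

remaining voxels: 122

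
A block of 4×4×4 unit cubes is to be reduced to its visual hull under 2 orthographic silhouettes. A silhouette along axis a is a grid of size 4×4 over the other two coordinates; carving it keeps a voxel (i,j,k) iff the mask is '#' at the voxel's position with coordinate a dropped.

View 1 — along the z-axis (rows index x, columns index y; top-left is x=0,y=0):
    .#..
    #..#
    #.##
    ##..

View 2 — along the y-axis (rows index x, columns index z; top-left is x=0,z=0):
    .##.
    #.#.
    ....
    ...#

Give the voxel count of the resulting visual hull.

remaining voxels: 8

before carving: 64 voxels (4×4×4)
V1 z: intersect with XY mask (8 set) -- 32 left
V2 y: intersect with XZ mask (5 set) -- 8 left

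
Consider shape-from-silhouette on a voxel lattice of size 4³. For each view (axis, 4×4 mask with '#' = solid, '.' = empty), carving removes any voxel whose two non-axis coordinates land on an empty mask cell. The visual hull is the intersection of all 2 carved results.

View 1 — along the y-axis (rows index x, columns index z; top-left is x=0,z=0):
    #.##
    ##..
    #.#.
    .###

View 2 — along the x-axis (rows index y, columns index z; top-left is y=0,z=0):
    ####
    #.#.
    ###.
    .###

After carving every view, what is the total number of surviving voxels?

initial block: 4^3 = 64
[1] y-view keeps 10 columns → grid now 40
[2] x-view keeps 12 columns → grid now 31

remaining voxels: 31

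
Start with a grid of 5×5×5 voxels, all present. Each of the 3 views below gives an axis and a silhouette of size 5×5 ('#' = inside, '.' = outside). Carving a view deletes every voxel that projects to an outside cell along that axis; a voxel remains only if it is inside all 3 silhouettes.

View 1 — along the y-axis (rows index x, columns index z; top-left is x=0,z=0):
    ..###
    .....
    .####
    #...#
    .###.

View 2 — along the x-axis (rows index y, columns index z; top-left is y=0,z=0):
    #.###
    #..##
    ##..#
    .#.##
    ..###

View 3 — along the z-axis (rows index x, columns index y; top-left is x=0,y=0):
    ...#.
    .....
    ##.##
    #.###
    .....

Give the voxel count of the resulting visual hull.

19 voxels

full grid |V| = 125
after view 1 [y-axis, 12 of 25 cells solid] → remaining = 60
after view 2 [x-axis, 16 of 25 cells solid] → remaining = 40
after view 3 [z-axis, 9 of 25 cells solid] → remaining = 19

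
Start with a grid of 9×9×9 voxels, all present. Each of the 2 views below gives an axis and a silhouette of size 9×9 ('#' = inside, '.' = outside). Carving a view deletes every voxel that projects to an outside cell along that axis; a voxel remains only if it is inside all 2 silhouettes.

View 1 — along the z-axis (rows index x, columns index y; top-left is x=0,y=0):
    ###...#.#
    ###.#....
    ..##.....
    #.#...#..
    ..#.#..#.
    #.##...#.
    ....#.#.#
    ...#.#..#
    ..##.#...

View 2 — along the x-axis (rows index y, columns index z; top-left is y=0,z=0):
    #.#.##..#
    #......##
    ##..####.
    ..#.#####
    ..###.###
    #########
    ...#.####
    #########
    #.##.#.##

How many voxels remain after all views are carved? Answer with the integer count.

179 voxels

full grid |V| = 729
V1 z: intersect with XY mask (30 set) -- 270 left
V2 x: intersect with YZ mask (55 set) -- 179 left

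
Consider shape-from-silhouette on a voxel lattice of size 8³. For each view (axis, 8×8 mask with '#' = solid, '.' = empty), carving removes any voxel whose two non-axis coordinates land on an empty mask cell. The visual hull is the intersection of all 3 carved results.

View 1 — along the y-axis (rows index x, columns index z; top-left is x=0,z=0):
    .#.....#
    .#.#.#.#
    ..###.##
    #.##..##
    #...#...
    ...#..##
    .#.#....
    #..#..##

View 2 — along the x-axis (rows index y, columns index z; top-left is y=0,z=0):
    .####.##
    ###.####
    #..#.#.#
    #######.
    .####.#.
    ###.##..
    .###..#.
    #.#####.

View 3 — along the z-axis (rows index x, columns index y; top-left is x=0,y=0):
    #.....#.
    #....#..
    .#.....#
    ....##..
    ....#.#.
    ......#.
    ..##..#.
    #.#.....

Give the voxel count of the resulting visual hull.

full grid |V| = 512
step 1: project along y, AND mask (27/64) → |grid| = 216
step 2: project along x, AND mask (44/64) → |grid| = 142
step 3: project along z, AND mask (16/64) → |grid| = 35

|visual hull| = 35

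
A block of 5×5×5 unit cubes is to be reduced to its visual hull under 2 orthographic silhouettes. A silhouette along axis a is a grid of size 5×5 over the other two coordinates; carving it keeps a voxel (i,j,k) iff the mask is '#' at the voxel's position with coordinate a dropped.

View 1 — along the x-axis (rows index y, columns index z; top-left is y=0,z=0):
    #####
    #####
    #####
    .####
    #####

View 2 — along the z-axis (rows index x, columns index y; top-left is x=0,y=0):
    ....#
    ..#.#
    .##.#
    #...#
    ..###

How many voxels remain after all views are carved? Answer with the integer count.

start: 5×5×5 = 125 voxels
step 1: project along x, AND mask (24/25) → |grid| = 120
step 2: project along z, AND mask (11/25) → |grid| = 54

remaining voxels: 54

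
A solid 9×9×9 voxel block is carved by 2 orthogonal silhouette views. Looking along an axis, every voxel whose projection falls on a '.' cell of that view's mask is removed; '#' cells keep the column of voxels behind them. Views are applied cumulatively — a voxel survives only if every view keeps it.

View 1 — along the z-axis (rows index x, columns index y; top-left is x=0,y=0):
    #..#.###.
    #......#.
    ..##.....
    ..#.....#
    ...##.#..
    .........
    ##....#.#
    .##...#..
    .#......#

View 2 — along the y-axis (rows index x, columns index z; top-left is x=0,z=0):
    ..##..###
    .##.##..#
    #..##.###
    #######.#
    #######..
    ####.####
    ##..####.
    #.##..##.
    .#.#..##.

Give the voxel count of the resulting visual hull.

|visual hull| = 131

before carving: 729 voxels (9×9×9)
after view 1 [z-axis, 23 of 81 cells solid] → remaining = 207
after view 2 [y-axis, 54 of 81 cells solid] → remaining = 131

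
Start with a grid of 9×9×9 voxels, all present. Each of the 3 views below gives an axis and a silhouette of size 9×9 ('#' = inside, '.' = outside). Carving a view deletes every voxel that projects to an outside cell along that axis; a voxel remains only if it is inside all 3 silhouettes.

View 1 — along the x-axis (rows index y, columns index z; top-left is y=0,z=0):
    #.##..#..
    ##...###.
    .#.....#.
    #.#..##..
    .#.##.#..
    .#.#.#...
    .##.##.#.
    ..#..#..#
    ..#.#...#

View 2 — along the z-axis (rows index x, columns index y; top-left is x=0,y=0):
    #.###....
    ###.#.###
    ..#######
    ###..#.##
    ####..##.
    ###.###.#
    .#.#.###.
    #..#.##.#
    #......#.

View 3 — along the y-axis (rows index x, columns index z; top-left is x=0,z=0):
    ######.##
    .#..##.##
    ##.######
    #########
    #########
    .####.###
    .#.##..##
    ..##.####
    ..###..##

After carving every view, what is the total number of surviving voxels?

135 voxels

initial block: 9^3 = 729
step 1: project along x, AND mask (33/81) → |grid| = 297
step 2: project along z, AND mask (49/81) → |grid| = 179
step 3: project along y, AND mask (62/81) → |grid| = 135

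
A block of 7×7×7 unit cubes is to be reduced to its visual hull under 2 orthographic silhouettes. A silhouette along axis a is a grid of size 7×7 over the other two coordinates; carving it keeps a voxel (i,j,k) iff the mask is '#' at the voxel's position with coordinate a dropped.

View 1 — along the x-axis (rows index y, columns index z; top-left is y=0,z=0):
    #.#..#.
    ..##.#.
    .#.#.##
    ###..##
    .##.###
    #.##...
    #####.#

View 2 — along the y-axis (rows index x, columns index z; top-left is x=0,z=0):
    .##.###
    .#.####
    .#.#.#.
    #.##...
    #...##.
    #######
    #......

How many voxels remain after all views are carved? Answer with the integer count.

|visual hull| = 111

initial block: 7^3 = 343
  1. axis=0 (YZ plane), |mask|=29  ⇒  voxels=203
  2. axis=1 (XZ plane), |mask|=27  ⇒  voxels=111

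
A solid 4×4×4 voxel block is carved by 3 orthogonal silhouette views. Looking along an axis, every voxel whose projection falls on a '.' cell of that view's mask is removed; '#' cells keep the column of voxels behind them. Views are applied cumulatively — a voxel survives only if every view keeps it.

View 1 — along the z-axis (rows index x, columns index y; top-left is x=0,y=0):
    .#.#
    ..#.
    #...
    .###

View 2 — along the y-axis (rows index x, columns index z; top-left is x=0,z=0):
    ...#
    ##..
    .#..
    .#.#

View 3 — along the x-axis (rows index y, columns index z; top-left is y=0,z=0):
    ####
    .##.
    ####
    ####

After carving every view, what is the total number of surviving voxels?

initial block: 4^3 = 64
V1 z: intersect with XY mask (7 set) -- 28 left
V2 y: intersect with XZ mask (6 set) -- 11 left
V3 x: intersect with YZ mask (14 set) -- 9 left

|visual hull| = 9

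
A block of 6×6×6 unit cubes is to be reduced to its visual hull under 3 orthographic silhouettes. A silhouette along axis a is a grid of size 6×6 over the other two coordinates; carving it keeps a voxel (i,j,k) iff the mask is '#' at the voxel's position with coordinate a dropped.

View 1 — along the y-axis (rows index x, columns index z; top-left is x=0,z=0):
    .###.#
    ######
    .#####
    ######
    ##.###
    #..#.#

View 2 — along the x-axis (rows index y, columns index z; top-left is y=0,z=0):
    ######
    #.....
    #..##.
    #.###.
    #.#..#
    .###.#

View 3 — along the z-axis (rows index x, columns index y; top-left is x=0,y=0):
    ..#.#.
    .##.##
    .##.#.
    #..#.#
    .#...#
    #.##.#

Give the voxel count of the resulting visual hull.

start: 6×6×6 = 216 voxels
after view 1 [y-axis, 29 of 36 cells solid] → remaining = 174
after view 2 [x-axis, 21 of 36 cells solid] → remaining = 100
after view 3 [z-axis, 18 of 36 cells solid] → remaining = 45

voxel count = 45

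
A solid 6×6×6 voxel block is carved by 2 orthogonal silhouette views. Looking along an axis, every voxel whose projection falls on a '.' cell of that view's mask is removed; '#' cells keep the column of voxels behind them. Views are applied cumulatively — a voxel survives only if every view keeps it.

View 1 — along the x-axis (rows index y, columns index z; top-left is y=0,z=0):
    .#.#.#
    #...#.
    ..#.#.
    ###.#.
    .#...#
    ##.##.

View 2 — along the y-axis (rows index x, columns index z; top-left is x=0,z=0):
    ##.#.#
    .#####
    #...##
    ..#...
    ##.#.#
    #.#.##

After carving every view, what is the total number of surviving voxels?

before carving: 216 voxels (6×6×6)
V1 x: intersect with YZ mask (17 set) -- 102 left
V2 y: intersect with XZ mask (21 set) -- 58 left

|visual hull| = 58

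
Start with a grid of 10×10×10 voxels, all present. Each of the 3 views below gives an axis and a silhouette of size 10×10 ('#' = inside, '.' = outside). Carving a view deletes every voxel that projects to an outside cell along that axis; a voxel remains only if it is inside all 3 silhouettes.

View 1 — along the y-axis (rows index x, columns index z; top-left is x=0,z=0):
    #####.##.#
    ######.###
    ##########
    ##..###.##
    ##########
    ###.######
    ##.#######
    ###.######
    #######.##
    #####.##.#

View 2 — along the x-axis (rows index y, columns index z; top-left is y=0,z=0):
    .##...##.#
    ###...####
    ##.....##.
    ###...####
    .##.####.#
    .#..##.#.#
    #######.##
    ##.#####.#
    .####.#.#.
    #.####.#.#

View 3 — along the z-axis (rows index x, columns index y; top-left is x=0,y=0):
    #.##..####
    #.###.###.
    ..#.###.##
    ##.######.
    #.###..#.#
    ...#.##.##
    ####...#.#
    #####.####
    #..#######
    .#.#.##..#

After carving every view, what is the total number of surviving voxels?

full grid |V| = 1000
V1 y: intersect with XZ mask (88 set) -- 880 left
V2 x: intersect with YZ mask (65 set) -- 581 left
V3 z: intersect with XY mask (67 set) -- 392 left

voxel count = 392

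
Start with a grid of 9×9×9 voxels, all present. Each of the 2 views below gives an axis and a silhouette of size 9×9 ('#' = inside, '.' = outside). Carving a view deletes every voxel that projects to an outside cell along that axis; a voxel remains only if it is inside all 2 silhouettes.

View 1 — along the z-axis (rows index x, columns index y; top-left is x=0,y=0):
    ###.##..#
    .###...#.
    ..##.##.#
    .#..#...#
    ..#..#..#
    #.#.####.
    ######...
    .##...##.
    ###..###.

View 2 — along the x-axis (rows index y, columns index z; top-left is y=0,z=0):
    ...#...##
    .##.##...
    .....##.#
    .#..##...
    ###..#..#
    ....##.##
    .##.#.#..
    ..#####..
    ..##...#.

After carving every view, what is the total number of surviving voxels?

|visual hull| = 161

initial block: 9^3 = 729
step 1: project along z, AND mask (43/81) → |grid| = 387
step 2: project along x, AND mask (34/81) → |grid| = 161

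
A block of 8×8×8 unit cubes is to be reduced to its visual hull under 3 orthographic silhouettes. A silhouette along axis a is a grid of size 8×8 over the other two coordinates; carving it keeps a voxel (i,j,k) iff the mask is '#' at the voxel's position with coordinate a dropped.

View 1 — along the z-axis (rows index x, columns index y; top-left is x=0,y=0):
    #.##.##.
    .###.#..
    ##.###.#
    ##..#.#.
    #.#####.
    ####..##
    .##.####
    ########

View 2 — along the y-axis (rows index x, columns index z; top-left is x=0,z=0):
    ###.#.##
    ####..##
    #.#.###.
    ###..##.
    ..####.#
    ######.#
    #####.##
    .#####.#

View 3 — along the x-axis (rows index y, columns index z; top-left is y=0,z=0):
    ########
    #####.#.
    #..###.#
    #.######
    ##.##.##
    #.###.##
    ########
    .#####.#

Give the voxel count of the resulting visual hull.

voxel count = 219

initial block: 8^3 = 512
carve view 1 (along z, XY-mask fill 45/64): 360 voxels remain
carve view 2 (along y, XZ-mask fill 47/64): 266 voxels remain
carve view 3 (along x, YZ-mask fill 52/64): 219 voxels remain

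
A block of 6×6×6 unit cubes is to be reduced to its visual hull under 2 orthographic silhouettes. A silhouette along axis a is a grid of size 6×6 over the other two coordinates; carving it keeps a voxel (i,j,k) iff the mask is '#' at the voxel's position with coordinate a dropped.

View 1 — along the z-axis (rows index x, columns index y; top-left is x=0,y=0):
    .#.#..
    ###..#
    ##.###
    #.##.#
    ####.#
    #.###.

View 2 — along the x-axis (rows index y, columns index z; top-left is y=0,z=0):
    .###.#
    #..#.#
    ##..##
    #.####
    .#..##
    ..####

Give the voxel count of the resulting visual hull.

95 voxels

start: 6×6×6 = 216 voxels
V1 z: intersect with XY mask (24 set) -- 144 left
V2 x: intersect with YZ mask (23 set) -- 95 left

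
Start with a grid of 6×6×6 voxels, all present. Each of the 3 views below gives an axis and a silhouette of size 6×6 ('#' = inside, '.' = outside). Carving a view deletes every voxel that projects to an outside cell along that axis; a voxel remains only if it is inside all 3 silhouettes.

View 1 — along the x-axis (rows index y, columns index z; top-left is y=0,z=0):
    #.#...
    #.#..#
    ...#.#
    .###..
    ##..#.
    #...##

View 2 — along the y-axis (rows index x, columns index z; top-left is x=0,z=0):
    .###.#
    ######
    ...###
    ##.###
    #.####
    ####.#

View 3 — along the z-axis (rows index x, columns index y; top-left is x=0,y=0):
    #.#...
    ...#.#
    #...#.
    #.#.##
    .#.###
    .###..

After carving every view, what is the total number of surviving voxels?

remaining voxels: 37

before carving: 216 voxels (6×6×6)
  1. axis=0 (YZ plane), |mask|=16  ⇒  voxels=96
  2. axis=1 (XZ plane), |mask|=28  ⇒  voxels=74
  3. axis=2 (XY plane), |mask|=17  ⇒  voxels=37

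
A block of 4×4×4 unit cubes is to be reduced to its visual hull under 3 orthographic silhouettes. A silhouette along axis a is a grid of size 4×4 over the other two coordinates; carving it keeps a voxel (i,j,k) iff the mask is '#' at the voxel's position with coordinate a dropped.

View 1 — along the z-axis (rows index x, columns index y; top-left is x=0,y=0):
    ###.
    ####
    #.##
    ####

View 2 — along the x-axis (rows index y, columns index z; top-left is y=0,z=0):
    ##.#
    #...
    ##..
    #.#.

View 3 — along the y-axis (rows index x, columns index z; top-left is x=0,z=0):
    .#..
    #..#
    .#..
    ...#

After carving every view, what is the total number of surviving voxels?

10 voxels

before carving: 64 voxels (4×4×4)
after view 1 [z-axis, 14 of 16 cells solid] → remaining = 56
after view 2 [x-axis, 8 of 16 cells solid] → remaining = 29
after view 3 [y-axis, 5 of 16 cells solid] → remaining = 10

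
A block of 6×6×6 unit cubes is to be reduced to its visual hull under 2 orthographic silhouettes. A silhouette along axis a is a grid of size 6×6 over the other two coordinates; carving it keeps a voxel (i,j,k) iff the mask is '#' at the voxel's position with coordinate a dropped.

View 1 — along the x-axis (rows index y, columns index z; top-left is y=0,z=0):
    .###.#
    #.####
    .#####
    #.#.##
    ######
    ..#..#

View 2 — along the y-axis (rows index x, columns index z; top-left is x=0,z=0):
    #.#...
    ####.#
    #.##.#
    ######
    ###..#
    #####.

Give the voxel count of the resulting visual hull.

|visual hull| = 114

start: 6×6×6 = 216 voxels
step 1: project along x, AND mask (26/36) → |grid| = 156
step 2: project along y, AND mask (26/36) → |grid| = 114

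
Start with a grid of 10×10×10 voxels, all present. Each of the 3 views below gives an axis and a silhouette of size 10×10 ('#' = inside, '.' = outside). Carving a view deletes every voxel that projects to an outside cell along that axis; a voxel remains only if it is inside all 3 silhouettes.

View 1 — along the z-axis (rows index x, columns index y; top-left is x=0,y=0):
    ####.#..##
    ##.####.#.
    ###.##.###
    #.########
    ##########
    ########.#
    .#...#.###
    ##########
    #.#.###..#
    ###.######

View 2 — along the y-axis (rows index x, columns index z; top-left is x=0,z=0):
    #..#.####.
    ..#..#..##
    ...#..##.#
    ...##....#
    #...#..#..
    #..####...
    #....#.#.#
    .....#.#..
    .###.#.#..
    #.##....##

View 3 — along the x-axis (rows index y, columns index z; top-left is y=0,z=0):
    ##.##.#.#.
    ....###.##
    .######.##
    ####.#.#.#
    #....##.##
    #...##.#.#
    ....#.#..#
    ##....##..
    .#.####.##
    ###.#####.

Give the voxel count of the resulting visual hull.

start: 10×10×10 = 1000 voxels
[1] z-view keeps 80 columns → grid now 800
[2] y-view keeps 41 columns → grid now 319
[3] x-view keeps 58 columns → grid now 181

remaining voxels: 181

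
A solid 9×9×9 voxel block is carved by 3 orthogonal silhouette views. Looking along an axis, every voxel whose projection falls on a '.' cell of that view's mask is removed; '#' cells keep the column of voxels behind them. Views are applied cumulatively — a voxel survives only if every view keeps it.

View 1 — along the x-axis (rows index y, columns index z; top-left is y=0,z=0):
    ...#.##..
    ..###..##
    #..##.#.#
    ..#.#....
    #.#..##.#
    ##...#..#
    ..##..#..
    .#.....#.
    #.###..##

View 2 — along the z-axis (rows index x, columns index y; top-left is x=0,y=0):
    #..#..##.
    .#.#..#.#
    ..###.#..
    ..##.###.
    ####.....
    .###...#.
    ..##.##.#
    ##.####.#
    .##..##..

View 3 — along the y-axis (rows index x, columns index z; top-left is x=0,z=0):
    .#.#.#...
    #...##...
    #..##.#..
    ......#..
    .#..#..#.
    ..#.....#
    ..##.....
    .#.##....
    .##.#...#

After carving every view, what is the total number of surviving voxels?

voxel count = 49

before carving: 729 voxels (9×9×9)
[1] x-view keeps 35 columns → grid now 315
[2] z-view keeps 41 columns → grid now 151
[3] y-view keeps 25 columns → grid now 49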